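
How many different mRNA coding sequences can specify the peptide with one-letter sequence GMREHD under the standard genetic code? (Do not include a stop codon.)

192

Gly: 4 codons.
Met: 1 codon.
Arg: 6 codons.
Glu: 2 codons.
His: 2 codons.
Asp: 2 codons.
4 × 1 × 6 × 2 × 2 × 2 = 192.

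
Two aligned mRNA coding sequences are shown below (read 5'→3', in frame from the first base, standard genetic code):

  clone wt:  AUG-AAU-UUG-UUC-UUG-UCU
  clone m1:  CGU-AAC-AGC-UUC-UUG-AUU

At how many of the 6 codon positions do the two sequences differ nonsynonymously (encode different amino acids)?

3

Codon 1: AUG Met / CGU Arg — nonsynonymous.
Codon 2: AAU Asn / AAC Asn — synonymous.
Codon 3: UUG Leu / AGC Ser — nonsynonymous.
Codon 4: UUC Phe / UUC Phe — identical.
Codon 5: UUG Leu / UUG Leu — identical.
Codon 6: UCU Ser / AUU Ile — nonsynonymous.
Nonsynonymous differences: 3.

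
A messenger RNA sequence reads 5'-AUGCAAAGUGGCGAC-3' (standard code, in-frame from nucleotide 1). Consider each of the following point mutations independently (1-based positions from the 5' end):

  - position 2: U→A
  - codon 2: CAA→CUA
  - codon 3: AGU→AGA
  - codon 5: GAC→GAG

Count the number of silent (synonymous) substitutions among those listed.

0

Codon 1: AUG (Met) → AAG (Lys) — missense.
Codon 2: CAA (Gln) → CUA (Leu) — missense.
Codon 3: AGU (Ser) → AGA (Arg) — missense.
Codon 5: GAC (Asp) → GAG (Glu) — missense.
Synonymous: 0 of 4.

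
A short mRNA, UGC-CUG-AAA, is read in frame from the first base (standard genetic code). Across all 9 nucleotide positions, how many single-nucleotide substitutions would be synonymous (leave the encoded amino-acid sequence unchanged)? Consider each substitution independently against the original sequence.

Codon 1 (UGC, Cys): 1 synonymous substitution.
Codon 2 (CUG, Leu): 4 synonymous substitutions.
Codon 3 (AAA, Lys): 1 synonymous substitution.
Total: 1 + 4 + 1 = 6.

6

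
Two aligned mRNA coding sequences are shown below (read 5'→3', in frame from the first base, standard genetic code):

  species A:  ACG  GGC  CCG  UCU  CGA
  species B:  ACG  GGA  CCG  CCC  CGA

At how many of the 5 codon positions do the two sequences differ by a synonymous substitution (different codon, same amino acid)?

1

Codon 1: ACG Thr / ACG Thr — identical.
Codon 2: GGC Gly / GGA Gly — synonymous.
Codon 3: CCG Pro / CCG Pro — identical.
Codon 4: UCU Ser / CCC Pro — nonsynonymous.
Codon 5: CGA Arg / CGA Arg — identical.
Synonymous differences: 1.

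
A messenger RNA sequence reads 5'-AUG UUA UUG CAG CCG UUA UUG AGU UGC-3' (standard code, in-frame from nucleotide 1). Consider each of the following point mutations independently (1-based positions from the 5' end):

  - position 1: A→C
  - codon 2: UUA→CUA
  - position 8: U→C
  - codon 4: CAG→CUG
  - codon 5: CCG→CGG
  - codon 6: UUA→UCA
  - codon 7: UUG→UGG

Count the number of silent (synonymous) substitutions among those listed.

Codon 1: AUG (Met) → CUG (Leu) — missense.
Codon 2: UUA (Leu) → CUA (Leu) — synonymous.
Codon 3: UUG (Leu) → UCG (Ser) — missense.
Codon 4: CAG (Gln) → CUG (Leu) — missense.
Codon 5: CCG (Pro) → CGG (Arg) — missense.
Codon 6: UUA (Leu) → UCA (Ser) — missense.
Codon 7: UUG (Leu) → UGG (Trp) — missense.
Synonymous: 1 of 7.

1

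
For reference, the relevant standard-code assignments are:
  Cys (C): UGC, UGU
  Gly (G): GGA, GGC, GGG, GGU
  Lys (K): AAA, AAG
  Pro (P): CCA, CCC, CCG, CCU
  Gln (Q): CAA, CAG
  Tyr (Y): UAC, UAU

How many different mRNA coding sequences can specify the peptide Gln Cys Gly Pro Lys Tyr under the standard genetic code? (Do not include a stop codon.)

256

Gln: 2 codons.
Cys: 2 codons.
Gly: 4 codons.
Pro: 4 codons.
Lys: 2 codons.
Tyr: 2 codons.
2 × 2 × 4 × 4 × 2 × 2 = 256.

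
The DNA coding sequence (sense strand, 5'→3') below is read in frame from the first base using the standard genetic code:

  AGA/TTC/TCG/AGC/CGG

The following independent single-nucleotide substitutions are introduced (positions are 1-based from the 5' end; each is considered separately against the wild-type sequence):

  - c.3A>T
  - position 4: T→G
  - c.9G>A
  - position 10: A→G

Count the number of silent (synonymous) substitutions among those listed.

1

Codon 1: AGA (Arg) → AGT (Ser) — missense.
Codon 2: TTC (Phe) → GTC (Val) — missense.
Codon 3: TCG (Ser) → TCA (Ser) — synonymous.
Codon 4: AGC (Ser) → GGC (Gly) — missense.
Synonymous: 1 of 4.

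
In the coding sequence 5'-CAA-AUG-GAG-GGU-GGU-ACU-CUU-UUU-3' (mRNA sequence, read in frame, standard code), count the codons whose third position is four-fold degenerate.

4

Codon 1 CAA (Gln): third position 2-fold.
Codon 2 AUG (Met): third position 1-fold.
Codon 3 GAG (Glu): third position 2-fold.
Codon 4 GGU (Gly): third position 4-fold.
Codon 5 GGU (Gly): third position 4-fold.
Codon 6 ACU (Thr): third position 4-fold.
Codon 7 CUU (Leu): third position 4-fold.
Codon 8 UUU (Phe): third position 2-fold.
Four-fold degenerate third positions: 4.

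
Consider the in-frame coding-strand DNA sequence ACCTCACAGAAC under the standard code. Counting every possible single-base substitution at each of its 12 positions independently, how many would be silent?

Codon 1 (ACC, Thr): 3 synonymous substitutions.
Codon 2 (TCA, Ser): 3 synonymous substitutions.
Codon 3 (CAG, Gln): 1 synonymous substitution.
Codon 4 (AAC, Asn): 1 synonymous substitution.
Total: 3 + 3 + 1 + 1 = 8.

8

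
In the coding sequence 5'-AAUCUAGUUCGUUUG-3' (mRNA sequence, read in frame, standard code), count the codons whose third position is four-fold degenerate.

Codon 1 AAU (Asn): third position 2-fold.
Codon 2 CUA (Leu): third position 4-fold.
Codon 3 GUU (Val): third position 4-fold.
Codon 4 CGU (Arg): third position 4-fold.
Codon 5 UUG (Leu): third position 2-fold.
Four-fold degenerate third positions: 3.

3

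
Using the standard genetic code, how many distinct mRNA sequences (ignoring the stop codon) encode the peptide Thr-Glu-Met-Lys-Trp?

16

Thr: 4 codons.
Glu: 2 codons.
Met: 1 codon.
Lys: 2 codons.
Trp: 1 codon.
4 × 2 × 1 × 2 × 1 = 16.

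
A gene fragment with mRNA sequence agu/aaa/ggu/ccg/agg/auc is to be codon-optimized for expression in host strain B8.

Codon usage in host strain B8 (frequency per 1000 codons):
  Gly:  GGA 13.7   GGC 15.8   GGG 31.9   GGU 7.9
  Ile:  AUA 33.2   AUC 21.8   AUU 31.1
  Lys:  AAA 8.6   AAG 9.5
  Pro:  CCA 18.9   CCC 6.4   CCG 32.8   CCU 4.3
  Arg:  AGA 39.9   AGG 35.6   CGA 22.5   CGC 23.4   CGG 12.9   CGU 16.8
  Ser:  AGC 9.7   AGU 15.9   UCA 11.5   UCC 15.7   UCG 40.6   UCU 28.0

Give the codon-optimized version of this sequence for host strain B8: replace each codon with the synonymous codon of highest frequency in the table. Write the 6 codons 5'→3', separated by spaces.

UCG AAG GGG CCG AGA AUA

Codon 1 (Ser): best is UCG at 40.6.
Codon 2 (Lys): best is AAG at 9.5.
Codon 3 (Gly): best is GGG at 31.9.
Codon 4 (Pro): best is CCG at 32.8.
Codon 5 (Arg): best is AGA at 39.9.
Codon 6 (Ile): best is AUA at 33.2.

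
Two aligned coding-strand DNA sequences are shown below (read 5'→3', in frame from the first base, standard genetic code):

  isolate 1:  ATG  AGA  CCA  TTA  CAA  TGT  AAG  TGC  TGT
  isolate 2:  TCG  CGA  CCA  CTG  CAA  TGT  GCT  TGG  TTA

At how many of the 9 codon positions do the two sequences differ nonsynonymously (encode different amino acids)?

4

Codon 1: ATG Met / TCG Ser — nonsynonymous.
Codon 2: AGA Arg / CGA Arg — synonymous.
Codon 3: CCA Pro / CCA Pro — identical.
Codon 4: TTA Leu / CTG Leu — synonymous.
Codon 5: CAA Gln / CAA Gln — identical.
Codon 6: TGT Cys / TGT Cys — identical.
Codon 7: AAG Lys / GCT Ala — nonsynonymous.
Codon 8: TGC Cys / TGG Trp — nonsynonymous.
Codon 9: TGT Cys / TTA Leu — nonsynonymous.
Nonsynonymous differences: 4.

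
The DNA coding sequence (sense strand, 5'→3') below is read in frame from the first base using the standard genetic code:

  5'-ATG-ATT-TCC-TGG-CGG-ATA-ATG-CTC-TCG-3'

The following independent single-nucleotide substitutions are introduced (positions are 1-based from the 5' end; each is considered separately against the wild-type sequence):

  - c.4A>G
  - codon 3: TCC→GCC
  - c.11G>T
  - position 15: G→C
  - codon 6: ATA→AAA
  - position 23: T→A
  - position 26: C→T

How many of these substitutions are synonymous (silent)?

1

Codon 2: ATT (Ile) → GTT (Val) — missense.
Codon 3: TCC (Ser) → GCC (Ala) — missense.
Codon 4: TGG (Trp) → TTG (Leu) — missense.
Codon 5: CGG (Arg) → CGC (Arg) — synonymous.
Codon 6: ATA (Ile) → AAA (Lys) — missense.
Codon 8: CTC (Leu) → CAC (His) — missense.
Codon 9: TCG (Ser) → TTG (Leu) — missense.
Synonymous: 1 of 7.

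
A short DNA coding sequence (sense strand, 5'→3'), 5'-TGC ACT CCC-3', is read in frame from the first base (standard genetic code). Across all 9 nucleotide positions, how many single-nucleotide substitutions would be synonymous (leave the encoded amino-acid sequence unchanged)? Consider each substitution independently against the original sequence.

7

Codon 1 (TGC, Cys): 1 synonymous substitution.
Codon 2 (ACT, Thr): 3 synonymous substitutions.
Codon 3 (CCC, Pro): 3 synonymous substitutions.
Total: 1 + 3 + 3 = 7.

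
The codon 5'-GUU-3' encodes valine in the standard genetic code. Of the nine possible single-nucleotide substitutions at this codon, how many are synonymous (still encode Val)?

3

Position 1: none → 0 synonymous.
Position 2: none → 0 synonymous.
Position 3: GUC, GUA, GUG → 3 synonymous.
Total: 0 + 0 + 3 = 3.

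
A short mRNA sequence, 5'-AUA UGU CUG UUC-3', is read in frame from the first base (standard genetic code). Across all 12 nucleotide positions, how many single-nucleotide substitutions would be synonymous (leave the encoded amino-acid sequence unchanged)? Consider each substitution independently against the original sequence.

8

Codon 1 (AUA, Ile): 2 synonymous substitutions.
Codon 2 (UGU, Cys): 1 synonymous substitution.
Codon 3 (CUG, Leu): 4 synonymous substitutions.
Codon 4 (UUC, Phe): 1 synonymous substitution.
Total: 2 + 1 + 4 + 1 = 8.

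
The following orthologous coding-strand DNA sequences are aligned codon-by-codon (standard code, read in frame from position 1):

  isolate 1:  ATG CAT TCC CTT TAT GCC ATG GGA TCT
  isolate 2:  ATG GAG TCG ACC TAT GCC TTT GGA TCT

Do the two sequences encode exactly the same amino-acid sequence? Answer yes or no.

Codon 1: ATG Met / ATG Met — identical.
Codon 2: CAT His / GAG Glu — nonsynonymous.
Codon 3: TCC Ser / TCG Ser — synonymous.
Codon 4: CTT Leu / ACC Thr — nonsynonymous.
Codon 5: TAT Tyr / TAT Tyr — identical.
Codon 6: GCC Ala / GCC Ala — identical.
Codon 7: ATG Met / TTT Phe — nonsynonymous.
Codon 8: GGA Gly / GGA Gly — identical.
Codon 9: TCT Ser / TCT Ser — identical.
Nonsynonymous differences: 3 → different protein.

no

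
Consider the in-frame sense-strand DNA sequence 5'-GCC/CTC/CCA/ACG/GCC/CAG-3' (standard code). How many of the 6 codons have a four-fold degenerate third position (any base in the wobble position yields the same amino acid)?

Codon 1 GCC (Ala): third position 4-fold.
Codon 2 CTC (Leu): third position 4-fold.
Codon 3 CCA (Pro): third position 4-fold.
Codon 4 ACG (Thr): third position 4-fold.
Codon 5 GCC (Ala): third position 4-fold.
Codon 6 CAG (Gln): third position 2-fold.
Four-fold degenerate third positions: 5.

5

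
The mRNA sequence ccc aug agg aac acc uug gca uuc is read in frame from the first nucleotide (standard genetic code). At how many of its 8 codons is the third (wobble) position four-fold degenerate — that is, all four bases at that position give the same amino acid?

Codon 1 CCC (Pro): third position 4-fold.
Codon 2 AUG (Met): third position 1-fold.
Codon 3 AGG (Arg): third position 2-fold.
Codon 4 AAC (Asn): third position 2-fold.
Codon 5 ACC (Thr): third position 4-fold.
Codon 6 UUG (Leu): third position 2-fold.
Codon 7 GCA (Ala): third position 4-fold.
Codon 8 UUC (Phe): third position 2-fold.
Four-fold degenerate third positions: 3.

3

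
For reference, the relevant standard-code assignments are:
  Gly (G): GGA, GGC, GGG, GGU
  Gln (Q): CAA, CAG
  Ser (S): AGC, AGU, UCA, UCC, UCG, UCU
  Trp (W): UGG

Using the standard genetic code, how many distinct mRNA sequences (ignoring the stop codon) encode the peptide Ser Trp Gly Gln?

Ser: 6 codons.
Trp: 1 codon.
Gly: 4 codons.
Gln: 2 codons.
6 × 1 × 4 × 2 = 48.

48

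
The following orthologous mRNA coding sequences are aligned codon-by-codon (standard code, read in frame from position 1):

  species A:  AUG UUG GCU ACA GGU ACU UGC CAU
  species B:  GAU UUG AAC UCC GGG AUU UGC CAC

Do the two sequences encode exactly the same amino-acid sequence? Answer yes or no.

Codon 1: AUG Met / GAU Asp — nonsynonymous.
Codon 2: UUG Leu / UUG Leu — identical.
Codon 3: GCU Ala / AAC Asn — nonsynonymous.
Codon 4: ACA Thr / UCC Ser — nonsynonymous.
Codon 5: GGU Gly / GGG Gly — synonymous.
Codon 6: ACU Thr / AUU Ile — nonsynonymous.
Codon 7: UGC Cys / UGC Cys — identical.
Codon 8: CAU His / CAC His — synonymous.
Nonsynonymous differences: 4 → different protein.

no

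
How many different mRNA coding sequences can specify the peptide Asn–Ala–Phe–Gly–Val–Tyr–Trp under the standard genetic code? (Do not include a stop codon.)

Asn: 2 codons.
Ala: 4 codons.
Phe: 2 codons.
Gly: 4 codons.
Val: 4 codons.
Tyr: 2 codons.
Trp: 1 codon.
2 × 4 × 2 × 4 × 4 × 2 × 1 = 512.

512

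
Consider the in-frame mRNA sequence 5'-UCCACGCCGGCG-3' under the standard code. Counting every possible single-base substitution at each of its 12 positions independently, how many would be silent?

12

Codon 1 (UCC, Ser): 3 synonymous substitutions.
Codon 2 (ACG, Thr): 3 synonymous substitutions.
Codon 3 (CCG, Pro): 3 synonymous substitutions.
Codon 4 (GCG, Ala): 3 synonymous substitutions.
Total: 3 + 3 + 3 + 3 = 12.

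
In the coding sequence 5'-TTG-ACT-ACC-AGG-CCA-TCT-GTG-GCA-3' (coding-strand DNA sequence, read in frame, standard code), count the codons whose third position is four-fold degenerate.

Codon 1 TTG (Leu): third position 2-fold.
Codon 2 ACT (Thr): third position 4-fold.
Codon 3 ACC (Thr): third position 4-fold.
Codon 4 AGG (Arg): third position 2-fold.
Codon 5 CCA (Pro): third position 4-fold.
Codon 6 TCT (Ser): third position 4-fold.
Codon 7 GTG (Val): third position 4-fold.
Codon 8 GCA (Ala): third position 4-fold.
Four-fold degenerate third positions: 6.

6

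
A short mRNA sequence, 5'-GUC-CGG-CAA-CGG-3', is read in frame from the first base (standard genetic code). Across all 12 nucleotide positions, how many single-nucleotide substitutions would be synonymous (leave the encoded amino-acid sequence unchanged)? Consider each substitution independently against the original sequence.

Codon 1 (GUC, Val): 3 synonymous substitutions.
Codon 2 (CGG, Arg): 4 synonymous substitutions.
Codon 3 (CAA, Gln): 1 synonymous substitution.
Codon 4 (CGG, Arg): 4 synonymous substitutions.
Total: 3 + 4 + 1 + 4 = 12.

12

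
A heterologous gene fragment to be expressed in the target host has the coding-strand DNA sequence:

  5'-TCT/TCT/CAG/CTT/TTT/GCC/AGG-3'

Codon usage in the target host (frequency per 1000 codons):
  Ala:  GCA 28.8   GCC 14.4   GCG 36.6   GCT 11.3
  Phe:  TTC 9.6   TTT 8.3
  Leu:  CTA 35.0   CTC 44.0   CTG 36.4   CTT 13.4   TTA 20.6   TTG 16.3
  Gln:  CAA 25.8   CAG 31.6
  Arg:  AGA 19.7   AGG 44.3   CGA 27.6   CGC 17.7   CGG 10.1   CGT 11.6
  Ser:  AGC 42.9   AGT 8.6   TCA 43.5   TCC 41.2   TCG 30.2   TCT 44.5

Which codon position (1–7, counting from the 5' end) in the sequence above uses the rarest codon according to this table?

5

Codon 1 TCT (Ser): 44.5 per 1000.
Codon 2 TCT (Ser): 44.5 per 1000.
Codon 3 CAG (Gln): 31.6 per 1000.
Codon 4 CTT (Leu): 13.4 per 1000.
Codon 5 TTT (Phe): 8.3 per 1000.
Codon 6 GCC (Ala): 14.4 per 1000.
Codon 7 AGG (Arg): 44.3 per 1000.
Lowest frequency is 8.3 at codon 5.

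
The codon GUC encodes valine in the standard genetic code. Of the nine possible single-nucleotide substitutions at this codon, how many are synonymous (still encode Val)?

Position 1: none → 0 synonymous.
Position 2: none → 0 synonymous.
Position 3: GUU, GUA, GUG → 3 synonymous.
Total: 0 + 0 + 3 = 3.

3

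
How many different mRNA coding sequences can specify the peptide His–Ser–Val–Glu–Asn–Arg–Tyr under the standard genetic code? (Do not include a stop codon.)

2304

His: 2 codons.
Ser: 6 codons.
Val: 4 codons.
Glu: 2 codons.
Asn: 2 codons.
Arg: 6 codons.
Tyr: 2 codons.
2 × 6 × 4 × 2 × 2 × 6 × 2 = 2304.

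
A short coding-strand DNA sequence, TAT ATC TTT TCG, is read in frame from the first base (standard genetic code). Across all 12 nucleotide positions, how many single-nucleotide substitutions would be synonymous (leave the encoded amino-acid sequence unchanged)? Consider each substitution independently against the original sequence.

Codon 1 (TAT, Tyr): 1 synonymous substitution.
Codon 2 (ATC, Ile): 2 synonymous substitutions.
Codon 3 (TTT, Phe): 1 synonymous substitution.
Codon 4 (TCG, Ser): 3 synonymous substitutions.
Total: 1 + 2 + 1 + 3 = 7.

7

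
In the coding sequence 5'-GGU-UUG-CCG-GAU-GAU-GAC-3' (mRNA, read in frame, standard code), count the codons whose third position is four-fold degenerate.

2

Codon 1 GGU (Gly): third position 4-fold.
Codon 2 UUG (Leu): third position 2-fold.
Codon 3 CCG (Pro): third position 4-fold.
Codon 4 GAU (Asp): third position 2-fold.
Codon 5 GAU (Asp): third position 2-fold.
Codon 6 GAC (Asp): third position 2-fold.
Four-fold degenerate third positions: 2.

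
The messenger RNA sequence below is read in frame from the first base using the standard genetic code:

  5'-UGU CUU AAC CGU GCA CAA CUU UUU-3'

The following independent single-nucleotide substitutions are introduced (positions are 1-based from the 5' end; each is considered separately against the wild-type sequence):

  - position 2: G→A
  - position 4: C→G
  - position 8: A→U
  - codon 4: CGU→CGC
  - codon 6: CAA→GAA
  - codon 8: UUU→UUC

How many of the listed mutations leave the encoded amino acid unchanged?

Codon 1: UGU (Cys) → UAU (Tyr) — missense.
Codon 2: CUU (Leu) → GUU (Val) — missense.
Codon 3: AAC (Asn) → AUC (Ile) — missense.
Codon 4: CGU (Arg) → CGC (Arg) — synonymous.
Codon 6: CAA (Gln) → GAA (Glu) — missense.
Codon 8: UUU (Phe) → UUC (Phe) — synonymous.
Synonymous: 2 of 6.

2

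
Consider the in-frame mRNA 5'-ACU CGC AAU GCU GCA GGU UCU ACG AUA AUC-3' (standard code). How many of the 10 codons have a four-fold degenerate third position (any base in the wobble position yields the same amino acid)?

Codon 1 ACU (Thr): third position 4-fold.
Codon 2 CGC (Arg): third position 4-fold.
Codon 3 AAU (Asn): third position 2-fold.
Codon 4 GCU (Ala): third position 4-fold.
Codon 5 GCA (Ala): third position 4-fold.
Codon 6 GGU (Gly): third position 4-fold.
Codon 7 UCU (Ser): third position 4-fold.
Codon 8 ACG (Thr): third position 4-fold.
Codon 9 AUA (Ile): third position 3-fold.
Codon 10 AUC (Ile): third position 3-fold.
Four-fold degenerate third positions: 7.

7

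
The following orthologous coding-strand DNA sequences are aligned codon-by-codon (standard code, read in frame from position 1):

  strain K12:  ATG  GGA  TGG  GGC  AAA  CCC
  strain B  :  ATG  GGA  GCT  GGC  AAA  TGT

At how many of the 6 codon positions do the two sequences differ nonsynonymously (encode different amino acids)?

2

Codon 1: ATG Met / ATG Met — identical.
Codon 2: GGA Gly / GGA Gly — identical.
Codon 3: TGG Trp / GCT Ala — nonsynonymous.
Codon 4: GGC Gly / GGC Gly — identical.
Codon 5: AAA Lys / AAA Lys — identical.
Codon 6: CCC Pro / TGT Cys — nonsynonymous.
Nonsynonymous differences: 2.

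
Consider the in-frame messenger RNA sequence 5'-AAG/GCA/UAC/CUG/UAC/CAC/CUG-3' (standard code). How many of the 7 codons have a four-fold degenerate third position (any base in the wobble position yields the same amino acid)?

Codon 1 AAG (Lys): third position 2-fold.
Codon 2 GCA (Ala): third position 4-fold.
Codon 3 UAC (Tyr): third position 2-fold.
Codon 4 CUG (Leu): third position 4-fold.
Codon 5 UAC (Tyr): third position 2-fold.
Codon 6 CAC (His): third position 2-fold.
Codon 7 CUG (Leu): third position 4-fold.
Four-fold degenerate third positions: 3.

3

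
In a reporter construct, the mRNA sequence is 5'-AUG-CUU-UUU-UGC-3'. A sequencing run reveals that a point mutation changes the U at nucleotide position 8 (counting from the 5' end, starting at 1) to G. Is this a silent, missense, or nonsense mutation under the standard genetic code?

missense

Position 8 falls in codon 3: UUU → Phe.
After the substitution the codon is UGU → Cys.
Phe ≠ Cys, so this is a missense mutation.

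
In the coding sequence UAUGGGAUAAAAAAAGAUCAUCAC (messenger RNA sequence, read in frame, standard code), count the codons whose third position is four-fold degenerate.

1

Codon 1 UAU (Tyr): third position 2-fold.
Codon 2 GGG (Gly): third position 4-fold.
Codon 3 AUA (Ile): third position 3-fold.
Codon 4 AAA (Lys): third position 2-fold.
Codon 5 AAA (Lys): third position 2-fold.
Codon 6 GAU (Asp): third position 2-fold.
Codon 7 CAU (His): third position 2-fold.
Codon 8 CAC (His): third position 2-fold.
Four-fold degenerate third positions: 1.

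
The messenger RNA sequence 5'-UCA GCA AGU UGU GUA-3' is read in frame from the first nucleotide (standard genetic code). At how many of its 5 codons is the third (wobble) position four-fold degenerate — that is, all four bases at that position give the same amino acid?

3

Codon 1 UCA (Ser): third position 4-fold.
Codon 2 GCA (Ala): third position 4-fold.
Codon 3 AGU (Ser): third position 2-fold.
Codon 4 UGU (Cys): third position 2-fold.
Codon 5 GUA (Val): third position 4-fold.
Four-fold degenerate third positions: 3.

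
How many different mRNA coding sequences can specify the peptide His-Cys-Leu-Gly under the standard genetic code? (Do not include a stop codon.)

96

His: 2 codons.
Cys: 2 codons.
Leu: 6 codons.
Gly: 4 codons.
2 × 2 × 6 × 4 = 96.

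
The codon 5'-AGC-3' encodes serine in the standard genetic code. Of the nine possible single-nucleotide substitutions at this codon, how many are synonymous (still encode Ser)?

1

Position 1: none → 0 synonymous.
Position 2: none → 0 synonymous.
Position 3: AGU → 1 synonymous.
Total: 0 + 0 + 1 = 1.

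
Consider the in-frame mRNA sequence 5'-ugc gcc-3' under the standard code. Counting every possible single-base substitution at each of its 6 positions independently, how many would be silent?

4

Codon 1 (UGC, Cys): 1 synonymous substitution.
Codon 2 (GCC, Ala): 3 synonymous substitutions.
Total: 1 + 3 = 4.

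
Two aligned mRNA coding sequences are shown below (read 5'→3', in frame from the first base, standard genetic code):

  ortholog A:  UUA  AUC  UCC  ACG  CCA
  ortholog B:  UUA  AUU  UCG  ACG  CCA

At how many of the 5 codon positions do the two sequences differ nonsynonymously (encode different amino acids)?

0

Codon 1: UUA Leu / UUA Leu — identical.
Codon 2: AUC Ile / AUU Ile — synonymous.
Codon 3: UCC Ser / UCG Ser — synonymous.
Codon 4: ACG Thr / ACG Thr — identical.
Codon 5: CCA Pro / CCA Pro — identical.
Nonsynonymous differences: 0.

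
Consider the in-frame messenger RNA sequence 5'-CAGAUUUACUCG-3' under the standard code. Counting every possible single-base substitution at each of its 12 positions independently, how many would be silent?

Codon 1 (CAG, Gln): 1 synonymous substitution.
Codon 2 (AUU, Ile): 2 synonymous substitutions.
Codon 3 (UAC, Tyr): 1 synonymous substitution.
Codon 4 (UCG, Ser): 3 synonymous substitutions.
Total: 1 + 2 + 1 + 3 = 7.

7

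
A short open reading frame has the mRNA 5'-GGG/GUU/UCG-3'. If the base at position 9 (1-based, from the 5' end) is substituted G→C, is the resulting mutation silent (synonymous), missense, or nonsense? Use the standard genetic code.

Position 9 falls in codon 3: UCG → Ser.
After the substitution the codon is UCC → Ser.
Both encode Ser, so the change is synonymous.

silent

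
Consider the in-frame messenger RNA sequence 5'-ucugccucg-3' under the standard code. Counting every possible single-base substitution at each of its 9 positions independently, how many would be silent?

Codon 1 (UCU, Ser): 3 synonymous substitutions.
Codon 2 (GCC, Ala): 3 synonymous substitutions.
Codon 3 (UCG, Ser): 3 synonymous substitutions.
Total: 3 + 3 + 3 = 9.

9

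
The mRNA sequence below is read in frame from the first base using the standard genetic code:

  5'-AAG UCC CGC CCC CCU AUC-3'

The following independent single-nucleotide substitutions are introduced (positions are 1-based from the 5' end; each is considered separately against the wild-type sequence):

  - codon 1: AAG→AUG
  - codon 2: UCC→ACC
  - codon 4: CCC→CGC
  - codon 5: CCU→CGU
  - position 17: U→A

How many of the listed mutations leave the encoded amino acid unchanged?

Codon 1: AAG (Lys) → AUG (Met) — missense.
Codon 2: UCC (Ser) → ACC (Thr) — missense.
Codon 4: CCC (Pro) → CGC (Arg) — missense.
Codon 5: CCU (Pro) → CGU (Arg) — missense.
Codon 6: AUC (Ile) → AAC (Asn) — missense.
Synonymous: 0 of 5.

0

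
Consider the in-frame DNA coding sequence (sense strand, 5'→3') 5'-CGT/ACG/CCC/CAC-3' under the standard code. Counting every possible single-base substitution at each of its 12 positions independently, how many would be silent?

10

Codon 1 (CGT, Arg): 3 synonymous substitutions.
Codon 2 (ACG, Thr): 3 synonymous substitutions.
Codon 3 (CCC, Pro): 3 synonymous substitutions.
Codon 4 (CAC, His): 1 synonymous substitution.
Total: 3 + 3 + 3 + 1 = 10.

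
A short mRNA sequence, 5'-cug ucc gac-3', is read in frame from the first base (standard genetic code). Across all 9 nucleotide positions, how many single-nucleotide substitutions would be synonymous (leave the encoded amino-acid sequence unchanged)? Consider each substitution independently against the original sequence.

8

Codon 1 (CUG, Leu): 4 synonymous substitutions.
Codon 2 (UCC, Ser): 3 synonymous substitutions.
Codon 3 (GAC, Asp): 1 synonymous substitution.
Total: 4 + 3 + 1 = 8.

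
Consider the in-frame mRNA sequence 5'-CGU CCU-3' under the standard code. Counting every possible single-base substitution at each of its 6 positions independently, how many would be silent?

Codon 1 (CGU, Arg): 3 synonymous substitutions.
Codon 2 (CCU, Pro): 3 synonymous substitutions.
Total: 3 + 3 = 6.

6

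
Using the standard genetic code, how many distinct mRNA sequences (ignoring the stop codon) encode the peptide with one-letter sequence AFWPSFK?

Ala: 4 codons.
Phe: 2 codons.
Trp: 1 codon.
Pro: 4 codons.
Ser: 6 codons.
Phe: 2 codons.
Lys: 2 codons.
4 × 2 × 1 × 4 × 6 × 2 × 2 = 768.

768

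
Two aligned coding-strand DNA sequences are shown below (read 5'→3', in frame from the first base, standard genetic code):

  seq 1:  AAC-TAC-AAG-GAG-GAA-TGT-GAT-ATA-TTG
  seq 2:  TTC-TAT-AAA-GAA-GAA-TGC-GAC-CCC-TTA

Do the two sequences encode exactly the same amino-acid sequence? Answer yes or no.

no

Codon 1: AAC Asn / TTC Phe — nonsynonymous.
Codon 2: TAC Tyr / TAT Tyr — synonymous.
Codon 3: AAG Lys / AAA Lys — synonymous.
Codon 4: GAG Glu / GAA Glu — synonymous.
Codon 5: GAA Glu / GAA Glu — identical.
Codon 6: TGT Cys / TGC Cys — synonymous.
Codon 7: GAT Asp / GAC Asp — synonymous.
Codon 8: ATA Ile / CCC Pro — nonsynonymous.
Codon 9: TTG Leu / TTA Leu — synonymous.
Nonsynonymous differences: 2 → different protein.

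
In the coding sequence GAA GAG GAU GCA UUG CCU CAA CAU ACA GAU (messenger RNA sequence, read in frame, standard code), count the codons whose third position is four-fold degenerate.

Codon 1 GAA (Glu): third position 2-fold.
Codon 2 GAG (Glu): third position 2-fold.
Codon 3 GAU (Asp): third position 2-fold.
Codon 4 GCA (Ala): third position 4-fold.
Codon 5 UUG (Leu): third position 2-fold.
Codon 6 CCU (Pro): third position 4-fold.
Codon 7 CAA (Gln): third position 2-fold.
Codon 8 CAU (His): third position 2-fold.
Codon 9 ACA (Thr): third position 4-fold.
Codon 10 GAU (Asp): third position 2-fold.
Four-fold degenerate third positions: 3.

3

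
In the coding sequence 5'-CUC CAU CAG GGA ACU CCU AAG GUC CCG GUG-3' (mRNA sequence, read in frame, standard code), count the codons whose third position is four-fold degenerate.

7

Codon 1 CUC (Leu): third position 4-fold.
Codon 2 CAU (His): third position 2-fold.
Codon 3 CAG (Gln): third position 2-fold.
Codon 4 GGA (Gly): third position 4-fold.
Codon 5 ACU (Thr): third position 4-fold.
Codon 6 CCU (Pro): third position 4-fold.
Codon 7 AAG (Lys): third position 2-fold.
Codon 8 GUC (Val): third position 4-fold.
Codon 9 CCG (Pro): third position 4-fold.
Codon 10 GUG (Val): third position 4-fold.
Four-fold degenerate third positions: 7.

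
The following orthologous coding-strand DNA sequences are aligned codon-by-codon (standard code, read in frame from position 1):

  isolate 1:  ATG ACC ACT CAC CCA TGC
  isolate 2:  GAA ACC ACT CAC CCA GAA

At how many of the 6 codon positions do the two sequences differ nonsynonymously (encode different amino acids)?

Codon 1: ATG Met / GAA Glu — nonsynonymous.
Codon 2: ACC Thr / ACC Thr — identical.
Codon 3: ACT Thr / ACT Thr — identical.
Codon 4: CAC His / CAC His — identical.
Codon 5: CCA Pro / CCA Pro — identical.
Codon 6: TGC Cys / GAA Glu — nonsynonymous.
Nonsynonymous differences: 2.

2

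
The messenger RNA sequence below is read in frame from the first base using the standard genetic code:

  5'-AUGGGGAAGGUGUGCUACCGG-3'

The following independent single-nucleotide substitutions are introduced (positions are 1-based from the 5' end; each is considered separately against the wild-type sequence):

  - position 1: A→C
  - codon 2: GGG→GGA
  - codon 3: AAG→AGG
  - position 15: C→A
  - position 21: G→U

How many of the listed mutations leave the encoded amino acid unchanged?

2

Codon 1: AUG (Met) → CUG (Leu) — missense.
Codon 2: GGG (Gly) → GGA (Gly) — synonymous.
Codon 3: AAG (Lys) → AGG (Arg) — missense.
Codon 5: UGC (Cys) → UGA (Stop) — nonsense.
Codon 7: CGG (Arg) → CGU (Arg) — synonymous.
Synonymous: 2 of 5.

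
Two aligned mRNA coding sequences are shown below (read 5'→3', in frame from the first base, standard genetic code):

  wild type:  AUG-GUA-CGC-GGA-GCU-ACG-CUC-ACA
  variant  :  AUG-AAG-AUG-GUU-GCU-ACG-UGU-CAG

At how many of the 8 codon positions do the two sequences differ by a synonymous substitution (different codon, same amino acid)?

Codon 1: AUG Met / AUG Met — identical.
Codon 2: GUA Val / AAG Lys — nonsynonymous.
Codon 3: CGC Arg / AUG Met — nonsynonymous.
Codon 4: GGA Gly / GUU Val — nonsynonymous.
Codon 5: GCU Ala / GCU Ala — identical.
Codon 6: ACG Thr / ACG Thr — identical.
Codon 7: CUC Leu / UGU Cys — nonsynonymous.
Codon 8: ACA Thr / CAG Gln — nonsynonymous.
Synonymous differences: 0.

0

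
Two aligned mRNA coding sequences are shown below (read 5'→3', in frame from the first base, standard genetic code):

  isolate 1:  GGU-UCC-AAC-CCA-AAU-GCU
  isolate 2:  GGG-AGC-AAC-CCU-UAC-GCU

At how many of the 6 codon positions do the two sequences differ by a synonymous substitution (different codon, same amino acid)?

Codon 1: GGU Gly / GGG Gly — synonymous.
Codon 2: UCC Ser / AGC Ser — synonymous.
Codon 3: AAC Asn / AAC Asn — identical.
Codon 4: CCA Pro / CCU Pro — synonymous.
Codon 5: AAU Asn / UAC Tyr — nonsynonymous.
Codon 6: GCU Ala / GCU Ala — identical.
Synonymous differences: 3.

3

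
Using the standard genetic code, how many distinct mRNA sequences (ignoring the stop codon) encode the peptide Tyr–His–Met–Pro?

Tyr: 2 codons.
His: 2 codons.
Met: 1 codon.
Pro: 4 codons.
2 × 2 × 1 × 4 = 16.

16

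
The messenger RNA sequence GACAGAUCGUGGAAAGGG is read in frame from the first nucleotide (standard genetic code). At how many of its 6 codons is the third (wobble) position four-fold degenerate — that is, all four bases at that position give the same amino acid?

2

Codon 1 GAC (Asp): third position 2-fold.
Codon 2 AGA (Arg): third position 2-fold.
Codon 3 UCG (Ser): third position 4-fold.
Codon 4 UGG (Trp): third position 1-fold.
Codon 5 AAA (Lys): third position 2-fold.
Codon 6 GGG (Gly): third position 4-fold.
Four-fold degenerate third positions: 2.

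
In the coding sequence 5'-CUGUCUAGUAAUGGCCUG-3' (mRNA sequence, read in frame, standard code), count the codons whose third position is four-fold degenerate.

4

Codon 1 CUG (Leu): third position 4-fold.
Codon 2 UCU (Ser): third position 4-fold.
Codon 3 AGU (Ser): third position 2-fold.
Codon 4 AAU (Asn): third position 2-fold.
Codon 5 GGC (Gly): third position 4-fold.
Codon 6 CUG (Leu): third position 4-fold.
Four-fold degenerate third positions: 4.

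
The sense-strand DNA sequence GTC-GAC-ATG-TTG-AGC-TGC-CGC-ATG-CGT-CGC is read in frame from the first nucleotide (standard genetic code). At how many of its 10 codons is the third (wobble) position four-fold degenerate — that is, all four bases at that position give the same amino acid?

Codon 1 GTC (Val): third position 4-fold.
Codon 2 GAC (Asp): third position 2-fold.
Codon 3 ATG (Met): third position 1-fold.
Codon 4 TTG (Leu): third position 2-fold.
Codon 5 AGC (Ser): third position 2-fold.
Codon 6 TGC (Cys): third position 2-fold.
Codon 7 CGC (Arg): third position 4-fold.
Codon 8 ATG (Met): third position 1-fold.
Codon 9 CGT (Arg): third position 4-fold.
Codon 10 CGC (Arg): third position 4-fold.
Four-fold degenerate third positions: 4.

4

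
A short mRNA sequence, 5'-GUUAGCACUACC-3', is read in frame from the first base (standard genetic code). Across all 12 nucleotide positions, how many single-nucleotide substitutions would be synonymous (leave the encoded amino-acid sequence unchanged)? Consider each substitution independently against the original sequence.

10

Codon 1 (GUU, Val): 3 synonymous substitutions.
Codon 2 (AGC, Ser): 1 synonymous substitution.
Codon 3 (ACU, Thr): 3 synonymous substitutions.
Codon 4 (ACC, Thr): 3 synonymous substitutions.
Total: 3 + 1 + 3 + 3 = 10.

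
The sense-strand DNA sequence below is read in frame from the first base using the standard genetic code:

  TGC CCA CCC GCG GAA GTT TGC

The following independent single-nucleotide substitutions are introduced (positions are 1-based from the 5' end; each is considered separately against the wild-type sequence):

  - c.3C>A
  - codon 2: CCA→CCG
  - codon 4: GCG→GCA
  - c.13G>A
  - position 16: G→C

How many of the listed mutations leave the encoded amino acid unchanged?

2

Codon 1: TGC (Cys) → TGA (Stop) — nonsense.
Codon 2: CCA (Pro) → CCG (Pro) — synonymous.
Codon 4: GCG (Ala) → GCA (Ala) — synonymous.
Codon 5: GAA (Glu) → AAA (Lys) — missense.
Codon 6: GTT (Val) → CTT (Leu) — missense.
Synonymous: 2 of 5.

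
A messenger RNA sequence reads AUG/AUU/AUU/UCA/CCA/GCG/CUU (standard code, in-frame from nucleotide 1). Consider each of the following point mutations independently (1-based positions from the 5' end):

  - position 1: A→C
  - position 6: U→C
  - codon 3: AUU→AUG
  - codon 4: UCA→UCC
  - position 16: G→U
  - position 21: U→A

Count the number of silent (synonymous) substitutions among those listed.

3

Codon 1: AUG (Met) → CUG (Leu) — missense.
Codon 2: AUU (Ile) → AUC (Ile) — synonymous.
Codon 3: AUU (Ile) → AUG (Met) — missense.
Codon 4: UCA (Ser) → UCC (Ser) — synonymous.
Codon 6: GCG (Ala) → UCG (Ser) — missense.
Codon 7: CUU (Leu) → CUA (Leu) — synonymous.
Synonymous: 3 of 6.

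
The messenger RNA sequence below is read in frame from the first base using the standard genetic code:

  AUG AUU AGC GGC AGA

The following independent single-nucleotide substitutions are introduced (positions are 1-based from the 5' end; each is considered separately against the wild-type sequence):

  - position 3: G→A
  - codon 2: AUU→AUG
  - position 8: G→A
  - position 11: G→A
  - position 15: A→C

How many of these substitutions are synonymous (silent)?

Codon 1: AUG (Met) → AUA (Ile) — missense.
Codon 2: AUU (Ile) → AUG (Met) — missense.
Codon 3: AGC (Ser) → AAC (Asn) — missense.
Codon 4: GGC (Gly) → GAC (Asp) — missense.
Codon 5: AGA (Arg) → AGC (Ser) — missense.
Synonymous: 0 of 5.

0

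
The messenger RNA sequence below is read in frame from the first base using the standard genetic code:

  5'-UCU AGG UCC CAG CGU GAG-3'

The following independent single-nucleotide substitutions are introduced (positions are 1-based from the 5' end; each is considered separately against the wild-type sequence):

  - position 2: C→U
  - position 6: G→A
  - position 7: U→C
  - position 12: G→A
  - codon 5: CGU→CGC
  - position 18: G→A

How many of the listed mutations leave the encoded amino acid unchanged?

4

Codon 1: UCU (Ser) → UUU (Phe) — missense.
Codon 2: AGG (Arg) → AGA (Arg) — synonymous.
Codon 3: UCC (Ser) → CCC (Pro) — missense.
Codon 4: CAG (Gln) → CAA (Gln) — synonymous.
Codon 5: CGU (Arg) → CGC (Arg) — synonymous.
Codon 6: GAG (Glu) → GAA (Glu) — synonymous.
Synonymous: 4 of 6.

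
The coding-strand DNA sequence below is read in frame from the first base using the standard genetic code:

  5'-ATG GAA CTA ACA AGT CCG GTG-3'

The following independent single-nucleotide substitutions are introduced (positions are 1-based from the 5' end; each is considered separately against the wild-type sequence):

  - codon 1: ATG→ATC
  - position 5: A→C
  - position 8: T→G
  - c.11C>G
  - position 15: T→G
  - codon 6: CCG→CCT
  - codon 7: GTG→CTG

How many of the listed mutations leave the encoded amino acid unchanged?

Codon 1: ATG (Met) → ATC (Ile) — missense.
Codon 2: GAA (Glu) → GCA (Ala) — missense.
Codon 3: CTA (Leu) → CGA (Arg) — missense.
Codon 4: ACA (Thr) → AGA (Arg) — missense.
Codon 5: AGT (Ser) → AGG (Arg) — missense.
Codon 6: CCG (Pro) → CCT (Pro) — synonymous.
Codon 7: GTG (Val) → CTG (Leu) — missense.
Synonymous: 1 of 7.

1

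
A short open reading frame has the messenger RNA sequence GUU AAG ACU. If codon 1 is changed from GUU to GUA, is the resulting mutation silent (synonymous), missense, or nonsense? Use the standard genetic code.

Position 3 falls in codon 1: GUU → Val.
After the substitution the codon is GUA → Val.
Both encode Val, so the change is synonymous.

silent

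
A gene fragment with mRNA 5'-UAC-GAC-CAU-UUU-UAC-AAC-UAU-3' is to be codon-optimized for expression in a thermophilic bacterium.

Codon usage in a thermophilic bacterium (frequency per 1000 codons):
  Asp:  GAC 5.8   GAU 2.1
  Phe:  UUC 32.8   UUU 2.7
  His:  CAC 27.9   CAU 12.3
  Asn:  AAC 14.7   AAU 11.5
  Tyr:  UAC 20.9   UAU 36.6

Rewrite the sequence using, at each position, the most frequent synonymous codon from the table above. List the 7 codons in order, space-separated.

Codon 1 (Tyr): best is UAU at 36.6.
Codon 2 (Asp): best is GAC at 5.8.
Codon 3 (His): best is CAC at 27.9.
Codon 4 (Phe): best is UUC at 32.8.
Codon 5 (Tyr): best is UAU at 36.6.
Codon 6 (Asn): best is AAC at 14.7.
Codon 7 (Tyr): best is UAU at 36.6.

UAU GAC CAC UUC UAU AAC UAU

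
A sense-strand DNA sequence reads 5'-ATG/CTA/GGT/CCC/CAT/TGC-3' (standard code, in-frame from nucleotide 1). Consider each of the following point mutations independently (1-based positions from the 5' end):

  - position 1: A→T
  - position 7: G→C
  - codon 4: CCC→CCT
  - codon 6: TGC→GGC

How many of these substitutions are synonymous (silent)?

1

Codon 1: ATG (Met) → TTG (Leu) — missense.
Codon 3: GGT (Gly) → CGT (Arg) — missense.
Codon 4: CCC (Pro) → CCT (Pro) — synonymous.
Codon 6: TGC (Cys) → GGC (Gly) — missense.
Synonymous: 1 of 4.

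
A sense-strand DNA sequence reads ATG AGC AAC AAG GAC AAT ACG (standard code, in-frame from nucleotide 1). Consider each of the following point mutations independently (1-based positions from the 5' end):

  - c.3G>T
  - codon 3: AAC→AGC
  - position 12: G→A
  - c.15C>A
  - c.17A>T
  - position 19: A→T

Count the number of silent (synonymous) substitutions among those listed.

1

Codon 1: ATG (Met) → ATT (Ile) — missense.
Codon 3: AAC (Asn) → AGC (Ser) — missense.
Codon 4: AAG (Lys) → AAA (Lys) — synonymous.
Codon 5: GAC (Asp) → GAA (Glu) — missense.
Codon 6: AAT (Asn) → ATT (Ile) — missense.
Codon 7: ACG (Thr) → TCG (Ser) — missense.
Synonymous: 1 of 6.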